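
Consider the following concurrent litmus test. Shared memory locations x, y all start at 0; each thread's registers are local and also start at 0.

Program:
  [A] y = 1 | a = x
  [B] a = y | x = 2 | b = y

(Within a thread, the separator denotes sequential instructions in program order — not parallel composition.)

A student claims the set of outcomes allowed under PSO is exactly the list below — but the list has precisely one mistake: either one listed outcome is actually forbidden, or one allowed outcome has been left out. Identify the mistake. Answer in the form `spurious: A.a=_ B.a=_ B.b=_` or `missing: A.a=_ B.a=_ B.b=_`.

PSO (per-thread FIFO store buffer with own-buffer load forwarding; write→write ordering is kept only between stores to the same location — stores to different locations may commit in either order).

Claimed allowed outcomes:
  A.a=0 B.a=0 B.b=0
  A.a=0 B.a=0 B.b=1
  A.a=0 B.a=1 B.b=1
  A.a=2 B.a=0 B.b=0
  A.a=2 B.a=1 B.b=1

missing: A.a=2 B.a=0 B.b=1

outcome vector order: (A.a,B.a,B.b)
PSO: 6 outcomes — {(0,0,0), (0,0,1), (0,1,1), (2,0,0), (2,0,1), (2,1,1)}
PSO∖claimed = {(2,0,1)}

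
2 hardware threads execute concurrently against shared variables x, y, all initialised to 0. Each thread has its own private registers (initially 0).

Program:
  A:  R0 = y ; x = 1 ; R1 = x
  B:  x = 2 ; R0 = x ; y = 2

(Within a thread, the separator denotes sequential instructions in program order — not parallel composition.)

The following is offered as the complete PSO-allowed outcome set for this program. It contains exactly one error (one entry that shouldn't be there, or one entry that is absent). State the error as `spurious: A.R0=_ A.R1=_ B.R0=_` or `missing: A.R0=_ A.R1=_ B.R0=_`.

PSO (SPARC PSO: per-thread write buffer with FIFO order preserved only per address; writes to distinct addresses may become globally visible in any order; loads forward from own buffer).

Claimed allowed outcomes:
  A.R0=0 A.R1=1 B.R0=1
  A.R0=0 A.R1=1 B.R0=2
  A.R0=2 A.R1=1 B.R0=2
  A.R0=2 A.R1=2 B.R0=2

outcome vector order: (A.R0,A.R1,B.R0)
PSO (5): 0/1/1, 0/1/2, 0/2/2, 2/1/2, 2/2/2
PSO∖claimed = {0/2/2}

missing: A.R0=0 A.R1=2 B.R0=2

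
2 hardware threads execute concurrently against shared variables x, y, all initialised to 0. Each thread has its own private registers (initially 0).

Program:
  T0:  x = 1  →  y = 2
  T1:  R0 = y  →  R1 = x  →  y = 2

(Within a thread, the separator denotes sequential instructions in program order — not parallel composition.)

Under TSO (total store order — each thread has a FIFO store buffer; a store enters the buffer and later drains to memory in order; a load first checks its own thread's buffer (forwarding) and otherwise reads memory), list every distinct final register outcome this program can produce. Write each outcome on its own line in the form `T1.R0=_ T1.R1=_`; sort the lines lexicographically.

outcome vector order: (T1.R0,T1.R1)
|TSO outcomes| = 3

T1.R0=0 T1.R1=0
T1.R0=0 T1.R1=1
T1.R0=2 T1.R1=1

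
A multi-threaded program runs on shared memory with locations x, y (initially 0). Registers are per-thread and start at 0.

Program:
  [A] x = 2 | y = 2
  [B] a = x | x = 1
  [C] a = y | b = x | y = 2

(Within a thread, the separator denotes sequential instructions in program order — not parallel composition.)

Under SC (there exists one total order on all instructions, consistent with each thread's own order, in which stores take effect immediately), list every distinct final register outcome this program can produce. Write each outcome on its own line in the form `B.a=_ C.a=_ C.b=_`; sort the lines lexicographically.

outcome vector order: (B.a,C.a,C.b)
|SC outcomes| = 10

B.a=0 C.a=0 C.b=0
B.a=0 C.a=0 C.b=1
B.a=0 C.a=0 C.b=2
B.a=0 C.a=2 C.b=1
B.a=0 C.a=2 C.b=2
B.a=2 C.a=0 C.b=0
B.a=2 C.a=0 C.b=1
B.a=2 C.a=0 C.b=2
B.a=2 C.a=2 C.b=1
B.a=2 C.a=2 C.b=2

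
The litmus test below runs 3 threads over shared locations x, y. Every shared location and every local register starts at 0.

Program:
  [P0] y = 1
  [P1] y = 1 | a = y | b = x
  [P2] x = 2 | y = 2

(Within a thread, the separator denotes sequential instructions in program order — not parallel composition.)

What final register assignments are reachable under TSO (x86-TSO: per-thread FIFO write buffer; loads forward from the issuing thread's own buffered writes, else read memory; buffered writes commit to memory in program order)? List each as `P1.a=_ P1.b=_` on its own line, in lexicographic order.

P1.a=1 P1.b=0
P1.a=1 P1.b=2
P1.a=2 P1.b=2

outcome vector order: (P1.a,P1.b)
|TSO outcomes| = 3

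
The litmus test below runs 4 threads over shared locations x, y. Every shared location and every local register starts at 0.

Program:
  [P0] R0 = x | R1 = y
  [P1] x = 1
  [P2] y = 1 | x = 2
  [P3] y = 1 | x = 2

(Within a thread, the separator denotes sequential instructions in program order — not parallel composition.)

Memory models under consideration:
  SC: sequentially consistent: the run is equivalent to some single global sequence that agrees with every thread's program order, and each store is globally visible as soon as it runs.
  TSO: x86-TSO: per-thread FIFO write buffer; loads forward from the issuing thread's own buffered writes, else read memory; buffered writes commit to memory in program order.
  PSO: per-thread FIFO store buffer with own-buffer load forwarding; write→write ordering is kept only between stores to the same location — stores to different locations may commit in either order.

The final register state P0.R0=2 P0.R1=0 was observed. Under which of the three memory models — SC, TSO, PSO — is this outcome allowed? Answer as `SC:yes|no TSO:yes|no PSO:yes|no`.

outcome vector order: (P0.R0,P0.R1)
SC: 5 outcomes — {00, 01, 10, 11, 21}
TSO: 5 outcomes — {00, 01, 10, 11, 21}
PSO: 6 outcomes — {00, 01, 10, 11, 20, 21}
target 20 ∈ {PSO}

SC:no TSO:no PSO:yes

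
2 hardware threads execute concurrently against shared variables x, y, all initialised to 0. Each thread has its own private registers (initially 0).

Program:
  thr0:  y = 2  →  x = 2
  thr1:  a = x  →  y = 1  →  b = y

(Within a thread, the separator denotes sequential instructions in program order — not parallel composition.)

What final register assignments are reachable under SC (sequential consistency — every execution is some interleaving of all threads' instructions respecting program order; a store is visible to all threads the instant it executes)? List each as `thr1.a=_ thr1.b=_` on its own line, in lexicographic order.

outcome vector order: (thr1.a,thr1.b)
|SC outcomes| = 3

thr1.a=0 thr1.b=1
thr1.a=0 thr1.b=2
thr1.a=2 thr1.b=1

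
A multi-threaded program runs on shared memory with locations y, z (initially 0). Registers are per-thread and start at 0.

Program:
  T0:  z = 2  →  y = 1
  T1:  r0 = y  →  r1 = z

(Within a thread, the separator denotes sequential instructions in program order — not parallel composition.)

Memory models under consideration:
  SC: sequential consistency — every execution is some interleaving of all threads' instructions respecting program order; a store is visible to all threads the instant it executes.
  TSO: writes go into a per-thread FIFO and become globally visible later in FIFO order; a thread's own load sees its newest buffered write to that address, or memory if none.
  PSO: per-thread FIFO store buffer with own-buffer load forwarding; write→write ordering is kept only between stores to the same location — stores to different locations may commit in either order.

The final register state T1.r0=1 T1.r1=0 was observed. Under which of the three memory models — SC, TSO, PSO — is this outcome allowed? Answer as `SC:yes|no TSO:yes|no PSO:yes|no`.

SC:no TSO:no PSO:yes

outcome vector order: (T1.r0,T1.r1)
SC: 3 outcomes — {(0,0), (0,2), (1,2)}
TSO: 3 outcomes — {(0,0), (0,2), (1,2)}
PSO: 4 outcomes — {(0,0), (0,2), (1,0), (1,2)}
target (1,0) ∈ {PSO}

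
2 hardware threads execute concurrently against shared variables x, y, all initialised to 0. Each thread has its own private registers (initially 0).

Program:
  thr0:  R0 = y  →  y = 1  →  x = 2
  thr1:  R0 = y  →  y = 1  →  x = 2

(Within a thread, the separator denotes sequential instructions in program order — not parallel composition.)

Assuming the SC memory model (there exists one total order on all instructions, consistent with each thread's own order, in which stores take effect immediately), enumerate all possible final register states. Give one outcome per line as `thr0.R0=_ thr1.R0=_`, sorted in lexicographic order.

thr0.R0=0 thr1.R0=0
thr0.R0=0 thr1.R0=1
thr0.R0=1 thr1.R0=0

outcome vector order: (thr0.R0,thr1.R0)
|SC outcomes| = 3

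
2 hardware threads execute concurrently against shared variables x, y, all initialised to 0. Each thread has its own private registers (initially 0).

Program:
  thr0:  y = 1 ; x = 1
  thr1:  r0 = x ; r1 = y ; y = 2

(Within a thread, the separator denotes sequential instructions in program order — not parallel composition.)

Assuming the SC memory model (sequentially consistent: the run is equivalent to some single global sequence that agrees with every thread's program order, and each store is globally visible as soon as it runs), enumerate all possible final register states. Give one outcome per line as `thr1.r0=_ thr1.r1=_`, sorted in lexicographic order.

thr1.r0=0 thr1.r1=0
thr1.r0=0 thr1.r1=1
thr1.r0=1 thr1.r1=1

outcome vector order: (thr1.r0,thr1.r1)
|SC outcomes| = 3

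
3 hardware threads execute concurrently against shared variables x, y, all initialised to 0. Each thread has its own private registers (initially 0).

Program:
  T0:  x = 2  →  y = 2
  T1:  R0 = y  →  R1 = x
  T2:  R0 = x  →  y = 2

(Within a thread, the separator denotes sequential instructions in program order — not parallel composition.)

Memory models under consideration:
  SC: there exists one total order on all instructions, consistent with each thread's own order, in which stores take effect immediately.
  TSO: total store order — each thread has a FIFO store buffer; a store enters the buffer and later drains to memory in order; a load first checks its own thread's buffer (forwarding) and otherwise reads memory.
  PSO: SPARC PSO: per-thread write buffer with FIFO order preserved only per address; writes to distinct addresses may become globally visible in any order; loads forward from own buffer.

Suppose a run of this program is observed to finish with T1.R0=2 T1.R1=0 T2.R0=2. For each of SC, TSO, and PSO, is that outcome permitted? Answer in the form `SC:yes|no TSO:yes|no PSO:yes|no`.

outcome vector order: (T1.R0,T1.R1,T2.R0)
[SC] allowed = {(0,0,0), (0,0,2), (0,2,0), (0,2,2), (2,0,0), (2,2,0), (2,2,2)}
[TSO] allowed = {(0,0,0), (0,0,2), (0,2,0), (0,2,2), (2,0,0), (2,2,0), (2,2,2)}
[PSO] allowed = {(0,0,0), (0,0,2), (0,2,0), (0,2,2), (2,0,0), (2,0,2), (2,2,0), (2,2,2)}
target (2,0,2) ∈ {PSO}

SC:no TSO:no PSO:yes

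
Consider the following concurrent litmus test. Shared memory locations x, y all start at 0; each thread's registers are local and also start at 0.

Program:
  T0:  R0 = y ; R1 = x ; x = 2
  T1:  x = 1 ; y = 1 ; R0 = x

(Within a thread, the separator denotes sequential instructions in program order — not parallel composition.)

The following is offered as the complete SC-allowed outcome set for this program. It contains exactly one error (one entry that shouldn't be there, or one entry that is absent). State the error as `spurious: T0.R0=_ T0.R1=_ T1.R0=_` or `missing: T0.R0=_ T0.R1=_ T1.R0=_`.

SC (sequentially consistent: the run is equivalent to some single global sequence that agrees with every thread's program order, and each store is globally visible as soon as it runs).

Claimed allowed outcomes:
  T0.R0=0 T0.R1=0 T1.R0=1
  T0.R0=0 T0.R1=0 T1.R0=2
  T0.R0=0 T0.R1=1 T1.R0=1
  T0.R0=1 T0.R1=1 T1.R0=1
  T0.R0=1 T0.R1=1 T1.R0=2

missing: T0.R0=0 T0.R1=1 T1.R0=2

outcome vector order: (T0.R0,T0.R1,T1.R0)
SC (6): 0/0/1; 0/0/2; 0/1/1; 0/1/2; 1/1/1; 1/1/2
SC∖claimed = {0/1/2}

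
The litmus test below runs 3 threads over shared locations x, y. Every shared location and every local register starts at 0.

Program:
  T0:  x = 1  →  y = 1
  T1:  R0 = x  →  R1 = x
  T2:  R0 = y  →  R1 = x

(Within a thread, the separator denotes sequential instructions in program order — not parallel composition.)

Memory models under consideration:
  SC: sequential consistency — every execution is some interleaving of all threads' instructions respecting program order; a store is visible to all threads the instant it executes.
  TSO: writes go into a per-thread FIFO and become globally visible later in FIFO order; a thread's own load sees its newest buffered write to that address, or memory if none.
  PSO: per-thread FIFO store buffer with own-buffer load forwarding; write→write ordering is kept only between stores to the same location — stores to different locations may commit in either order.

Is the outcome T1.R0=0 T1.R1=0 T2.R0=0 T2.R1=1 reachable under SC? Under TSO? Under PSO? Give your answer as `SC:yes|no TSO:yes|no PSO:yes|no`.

SC:yes TSO:yes PSO:yes

outcome vector order: (T1.R0,T1.R1,T2.R0,T2.R1)
SC: 9 outcomes — {(0,0,0,0); (0,0,0,1); (0,0,1,1); (0,1,0,0); (0,1,0,1); (0,1,1,1); (1,1,0,0); (1,1,0,1); (1,1,1,1)}
TSO: 9 outcomes — {(0,0,0,0); (0,0,0,1); (0,0,1,1); (0,1,0,0); (0,1,0,1); (0,1,1,1); (1,1,0,0); (1,1,0,1); (1,1,1,1)}
PSO: 12 outcomes — {(0,0,0,0); (0,0,0,1); (0,0,1,0); (0,0,1,1); (0,1,0,0); (0,1,0,1); (0,1,1,0); (0,1,1,1); (1,1,0,0); (1,1,0,1); (1,1,1,0); (1,1,1,1)}
target (0,0,0,1) ∈ {SC,TSO,PSO}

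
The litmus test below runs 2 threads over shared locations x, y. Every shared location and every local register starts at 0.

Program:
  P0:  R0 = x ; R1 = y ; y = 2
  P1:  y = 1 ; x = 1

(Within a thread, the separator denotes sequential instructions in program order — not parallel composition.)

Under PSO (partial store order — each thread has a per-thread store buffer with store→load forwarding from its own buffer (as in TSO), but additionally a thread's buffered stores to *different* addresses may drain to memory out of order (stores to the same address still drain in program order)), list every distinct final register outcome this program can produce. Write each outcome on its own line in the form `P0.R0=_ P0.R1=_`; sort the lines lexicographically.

P0.R0=0 P0.R1=0
P0.R0=0 P0.R1=1
P0.R0=1 P0.R1=0
P0.R0=1 P0.R1=1

outcome vector order: (P0.R0,P0.R1)
|PSO outcomes| = 4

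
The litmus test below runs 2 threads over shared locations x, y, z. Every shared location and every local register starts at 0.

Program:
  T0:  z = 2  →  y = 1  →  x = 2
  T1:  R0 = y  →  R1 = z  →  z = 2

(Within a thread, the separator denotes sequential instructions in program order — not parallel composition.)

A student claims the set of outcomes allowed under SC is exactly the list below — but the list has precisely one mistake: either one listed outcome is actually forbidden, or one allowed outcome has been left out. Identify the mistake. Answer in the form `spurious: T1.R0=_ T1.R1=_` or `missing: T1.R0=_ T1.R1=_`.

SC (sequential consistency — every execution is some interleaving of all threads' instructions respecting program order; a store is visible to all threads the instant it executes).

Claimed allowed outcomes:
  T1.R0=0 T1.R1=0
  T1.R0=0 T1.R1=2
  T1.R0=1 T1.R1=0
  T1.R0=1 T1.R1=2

outcome vector order: (T1.R0,T1.R1)
SC: 3 outcomes — {0/0 0/2 1/2}
claimed∖SC = {1/0}

spurious: T1.R0=1 T1.R1=0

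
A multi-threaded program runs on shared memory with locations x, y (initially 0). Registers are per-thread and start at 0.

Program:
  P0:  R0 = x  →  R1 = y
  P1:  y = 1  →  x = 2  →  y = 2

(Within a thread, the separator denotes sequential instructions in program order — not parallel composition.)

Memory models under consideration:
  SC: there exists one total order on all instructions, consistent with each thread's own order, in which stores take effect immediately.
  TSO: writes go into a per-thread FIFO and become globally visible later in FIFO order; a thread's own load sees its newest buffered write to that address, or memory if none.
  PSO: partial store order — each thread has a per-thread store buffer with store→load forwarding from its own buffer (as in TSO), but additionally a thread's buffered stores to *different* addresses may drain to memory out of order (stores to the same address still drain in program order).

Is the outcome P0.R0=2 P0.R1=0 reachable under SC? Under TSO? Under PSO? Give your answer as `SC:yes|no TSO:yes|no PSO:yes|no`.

SC:no TSO:no PSO:yes

outcome vector order: (P0.R0,P0.R1)
SC (5): 00 01 02 21 22
TSO (5): 00 01 02 21 22
PSO (6): 00 01 02 20 21 22
target 20 ∈ {PSO}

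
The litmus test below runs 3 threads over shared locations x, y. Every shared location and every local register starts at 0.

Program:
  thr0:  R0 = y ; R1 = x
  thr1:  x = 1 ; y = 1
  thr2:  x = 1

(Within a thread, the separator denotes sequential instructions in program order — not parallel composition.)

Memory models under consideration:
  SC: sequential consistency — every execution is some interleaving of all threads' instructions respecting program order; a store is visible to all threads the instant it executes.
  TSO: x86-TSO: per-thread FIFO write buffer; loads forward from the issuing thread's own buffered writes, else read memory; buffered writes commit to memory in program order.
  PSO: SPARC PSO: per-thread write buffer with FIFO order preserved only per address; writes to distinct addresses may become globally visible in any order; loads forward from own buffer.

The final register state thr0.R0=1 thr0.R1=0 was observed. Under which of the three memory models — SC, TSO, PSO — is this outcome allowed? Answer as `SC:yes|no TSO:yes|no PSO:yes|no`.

outcome vector order: (thr0.R0,thr0.R1)
[SC] allowed = {<0 0>, <0 1>, <1 1>}
[TSO] allowed = {<0 0>, <0 1>, <1 1>}
[PSO] allowed = {<0 0>, <0 1>, <1 0>, <1 1>}
target <1 0> ∈ {PSO}

SC:no TSO:no PSO:yes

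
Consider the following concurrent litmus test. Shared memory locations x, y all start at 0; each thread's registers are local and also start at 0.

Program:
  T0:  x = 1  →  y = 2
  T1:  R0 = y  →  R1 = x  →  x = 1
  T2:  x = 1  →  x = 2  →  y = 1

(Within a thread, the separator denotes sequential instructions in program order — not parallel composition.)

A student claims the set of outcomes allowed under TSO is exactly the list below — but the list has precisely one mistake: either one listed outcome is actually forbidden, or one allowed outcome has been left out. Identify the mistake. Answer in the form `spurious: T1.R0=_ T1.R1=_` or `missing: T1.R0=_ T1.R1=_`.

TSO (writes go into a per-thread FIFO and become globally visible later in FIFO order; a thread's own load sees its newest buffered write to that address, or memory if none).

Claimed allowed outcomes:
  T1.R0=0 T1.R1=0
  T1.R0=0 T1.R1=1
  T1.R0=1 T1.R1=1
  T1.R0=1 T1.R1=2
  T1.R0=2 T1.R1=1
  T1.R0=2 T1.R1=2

outcome vector order: (T1.R0,T1.R1)
TSO (7): 0/0, 0/1, 0/2, 1/1, 1/2, 2/1, 2/2
TSO∖claimed = {0/2}

missing: T1.R0=0 T1.R1=2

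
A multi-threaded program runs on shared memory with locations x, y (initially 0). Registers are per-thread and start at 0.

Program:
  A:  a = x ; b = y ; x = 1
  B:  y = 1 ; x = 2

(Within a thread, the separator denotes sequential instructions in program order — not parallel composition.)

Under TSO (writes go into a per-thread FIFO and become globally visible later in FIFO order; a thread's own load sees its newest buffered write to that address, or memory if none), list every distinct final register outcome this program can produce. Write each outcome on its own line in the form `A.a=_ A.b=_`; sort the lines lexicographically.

outcome vector order: (A.a,A.b)
|TSO outcomes| = 3

A.a=0 A.b=0
A.a=0 A.b=1
A.a=2 A.b=1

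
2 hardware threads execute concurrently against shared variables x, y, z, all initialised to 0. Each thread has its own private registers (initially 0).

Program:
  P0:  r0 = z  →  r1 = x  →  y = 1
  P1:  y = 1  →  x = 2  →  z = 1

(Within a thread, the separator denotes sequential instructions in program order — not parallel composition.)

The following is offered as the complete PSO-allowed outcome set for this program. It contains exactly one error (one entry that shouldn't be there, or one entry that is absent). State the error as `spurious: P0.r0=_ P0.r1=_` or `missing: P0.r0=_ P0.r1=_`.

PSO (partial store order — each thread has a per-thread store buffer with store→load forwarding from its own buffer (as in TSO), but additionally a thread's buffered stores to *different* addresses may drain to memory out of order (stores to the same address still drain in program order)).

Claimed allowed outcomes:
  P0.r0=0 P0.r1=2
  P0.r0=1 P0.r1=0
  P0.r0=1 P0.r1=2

missing: P0.r0=0 P0.r1=0

outcome vector order: (P0.r0,P0.r1)
[PSO] allowed = {00 02 10 12}
PSO∖claimed = {00}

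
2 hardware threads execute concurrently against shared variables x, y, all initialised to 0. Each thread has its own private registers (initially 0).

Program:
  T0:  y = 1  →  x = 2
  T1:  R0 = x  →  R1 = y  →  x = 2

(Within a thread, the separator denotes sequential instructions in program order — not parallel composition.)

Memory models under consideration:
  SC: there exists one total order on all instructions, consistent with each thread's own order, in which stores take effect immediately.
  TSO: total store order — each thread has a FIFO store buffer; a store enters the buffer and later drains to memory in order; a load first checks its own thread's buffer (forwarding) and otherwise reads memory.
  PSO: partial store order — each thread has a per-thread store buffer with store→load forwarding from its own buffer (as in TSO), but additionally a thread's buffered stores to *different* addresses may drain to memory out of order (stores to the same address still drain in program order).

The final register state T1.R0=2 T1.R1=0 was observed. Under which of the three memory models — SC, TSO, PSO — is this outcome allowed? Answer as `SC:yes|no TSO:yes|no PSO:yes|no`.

outcome vector order: (T1.R0,T1.R1)
under SC → 0/0 0/1 2/1
under TSO → 0/0 0/1 2/1
under PSO → 0/0 0/1 2/0 2/1
target 2/0 ∈ {PSO}

SC:no TSO:no PSO:yes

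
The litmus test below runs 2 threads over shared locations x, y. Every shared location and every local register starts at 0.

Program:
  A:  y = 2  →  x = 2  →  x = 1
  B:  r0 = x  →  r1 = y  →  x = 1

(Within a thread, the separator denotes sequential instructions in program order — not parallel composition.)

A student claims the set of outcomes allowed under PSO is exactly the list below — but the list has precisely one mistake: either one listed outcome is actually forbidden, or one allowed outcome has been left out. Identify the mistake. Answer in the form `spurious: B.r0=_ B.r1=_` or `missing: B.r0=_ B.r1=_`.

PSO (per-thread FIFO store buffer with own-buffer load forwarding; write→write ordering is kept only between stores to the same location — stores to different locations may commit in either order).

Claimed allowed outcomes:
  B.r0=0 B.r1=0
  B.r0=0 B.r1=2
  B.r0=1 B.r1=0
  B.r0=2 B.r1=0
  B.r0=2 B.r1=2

outcome vector order: (B.r0,B.r1)
PSO: 6 outcomes — {00; 02; 10; 12; 20; 22}
PSO∖claimed = {12}

missing: B.r0=1 B.r1=2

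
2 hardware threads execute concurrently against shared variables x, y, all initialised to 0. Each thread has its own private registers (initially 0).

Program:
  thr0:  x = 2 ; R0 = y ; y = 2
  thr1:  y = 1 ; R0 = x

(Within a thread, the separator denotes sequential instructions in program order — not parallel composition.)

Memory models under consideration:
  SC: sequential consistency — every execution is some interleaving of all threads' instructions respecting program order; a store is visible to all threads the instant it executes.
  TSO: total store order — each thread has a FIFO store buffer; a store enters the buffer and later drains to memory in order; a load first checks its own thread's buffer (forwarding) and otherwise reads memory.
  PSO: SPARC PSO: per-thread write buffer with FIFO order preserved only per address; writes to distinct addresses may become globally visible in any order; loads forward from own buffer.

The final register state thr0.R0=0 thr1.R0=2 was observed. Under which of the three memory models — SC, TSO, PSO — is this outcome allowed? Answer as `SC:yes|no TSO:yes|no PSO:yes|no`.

SC:yes TSO:yes PSO:yes

outcome vector order: (thr0.R0,thr1.R0)
under SC → 0/2; 1/0; 1/2
under TSO → 0/0; 0/2; 1/0; 1/2
under PSO → 0/0; 0/2; 1/0; 1/2
target 0/2 ∈ {SC,TSO,PSO}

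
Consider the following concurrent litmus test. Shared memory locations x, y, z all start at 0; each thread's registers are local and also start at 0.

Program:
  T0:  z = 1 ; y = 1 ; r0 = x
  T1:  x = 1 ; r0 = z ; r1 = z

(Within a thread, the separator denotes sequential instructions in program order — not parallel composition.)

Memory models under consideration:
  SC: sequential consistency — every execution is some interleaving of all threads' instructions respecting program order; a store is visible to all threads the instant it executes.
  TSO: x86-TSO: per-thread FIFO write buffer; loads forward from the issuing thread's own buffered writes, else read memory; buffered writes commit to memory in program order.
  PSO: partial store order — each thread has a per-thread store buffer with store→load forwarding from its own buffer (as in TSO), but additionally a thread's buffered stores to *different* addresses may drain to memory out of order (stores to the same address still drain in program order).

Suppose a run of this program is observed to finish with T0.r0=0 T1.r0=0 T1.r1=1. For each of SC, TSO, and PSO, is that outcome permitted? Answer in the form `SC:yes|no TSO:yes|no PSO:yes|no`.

outcome vector order: (T0.r0,T1.r0,T1.r1)
under SC → 0/1/1 1/0/0 1/0/1 1/1/1
under TSO → 0/0/0 0/0/1 0/1/1 1/0/0 1/0/1 1/1/1
under PSO → 0/0/0 0/0/1 0/1/1 1/0/0 1/0/1 1/1/1
target 0/0/1 ∈ {TSO,PSO}

SC:no TSO:yes PSO:yes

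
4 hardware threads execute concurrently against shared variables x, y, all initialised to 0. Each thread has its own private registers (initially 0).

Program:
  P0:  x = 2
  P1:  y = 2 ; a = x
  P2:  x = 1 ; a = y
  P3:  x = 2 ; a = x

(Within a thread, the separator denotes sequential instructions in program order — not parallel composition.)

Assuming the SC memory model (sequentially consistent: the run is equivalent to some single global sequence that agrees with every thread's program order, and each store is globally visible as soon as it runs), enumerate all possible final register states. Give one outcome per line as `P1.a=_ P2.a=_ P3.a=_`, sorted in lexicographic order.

outcome vector order: (P1.a,P2.a,P3.a)
|SC outcomes| = 10

P1.a=0 P2.a=2 P3.a=1
P1.a=0 P2.a=2 P3.a=2
P1.a=1 P2.a=0 P3.a=1
P1.a=1 P2.a=0 P3.a=2
P1.a=1 P2.a=2 P3.a=1
P1.a=1 P2.a=2 P3.a=2
P1.a=2 P2.a=0 P3.a=1
P1.a=2 P2.a=0 P3.a=2
P1.a=2 P2.a=2 P3.a=1
P1.a=2 P2.a=2 P3.a=2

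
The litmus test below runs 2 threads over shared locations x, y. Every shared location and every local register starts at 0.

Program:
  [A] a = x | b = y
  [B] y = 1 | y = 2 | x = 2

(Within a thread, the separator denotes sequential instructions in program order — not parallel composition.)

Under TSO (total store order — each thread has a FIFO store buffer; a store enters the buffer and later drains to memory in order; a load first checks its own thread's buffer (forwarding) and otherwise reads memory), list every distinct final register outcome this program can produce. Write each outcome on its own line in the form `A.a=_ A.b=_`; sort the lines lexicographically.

outcome vector order: (A.a,A.b)
|TSO outcomes| = 4

A.a=0 A.b=0
A.a=0 A.b=1
A.a=0 A.b=2
A.a=2 A.b=2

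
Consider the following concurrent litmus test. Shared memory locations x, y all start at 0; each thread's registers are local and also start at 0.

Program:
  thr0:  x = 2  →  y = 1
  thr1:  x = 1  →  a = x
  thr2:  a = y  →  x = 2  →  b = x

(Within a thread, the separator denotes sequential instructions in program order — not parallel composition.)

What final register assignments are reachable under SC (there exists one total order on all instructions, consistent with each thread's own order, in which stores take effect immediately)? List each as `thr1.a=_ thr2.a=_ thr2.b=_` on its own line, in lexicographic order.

outcome vector order: (thr1.a,thr2.a,thr2.b)
|SC outcomes| = 7

thr1.a=1 thr2.a=0 thr2.b=1
thr1.a=1 thr2.a=0 thr2.b=2
thr1.a=1 thr2.a=1 thr2.b=1
thr1.a=1 thr2.a=1 thr2.b=2
thr1.a=2 thr2.a=0 thr2.b=1
thr1.a=2 thr2.a=0 thr2.b=2
thr1.a=2 thr2.a=1 thr2.b=2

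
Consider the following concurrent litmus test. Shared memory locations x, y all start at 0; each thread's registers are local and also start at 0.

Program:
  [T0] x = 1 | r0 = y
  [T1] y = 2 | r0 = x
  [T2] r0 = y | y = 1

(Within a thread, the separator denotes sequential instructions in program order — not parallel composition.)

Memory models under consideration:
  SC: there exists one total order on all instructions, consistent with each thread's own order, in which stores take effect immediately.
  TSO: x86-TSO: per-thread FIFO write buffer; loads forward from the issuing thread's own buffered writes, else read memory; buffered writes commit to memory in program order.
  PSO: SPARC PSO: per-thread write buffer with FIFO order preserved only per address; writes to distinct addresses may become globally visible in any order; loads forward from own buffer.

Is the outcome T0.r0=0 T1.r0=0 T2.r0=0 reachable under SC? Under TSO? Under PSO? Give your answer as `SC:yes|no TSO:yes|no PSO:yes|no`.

outcome vector order: (T0.r0,T1.r0,T2.r0)
[SC] allowed = {010, 012, 100, 102, 110, 112, 200, 202, 210, 212}
[TSO] allowed = {000, 002, 010, 012, 100, 102, 110, 112, 200, 202, 210, 212}
[PSO] allowed = {000, 002, 010, 012, 100, 102, 110, 112, 200, 202, 210, 212}
target 000 ∈ {TSO,PSO}

SC:no TSO:yes PSO:yes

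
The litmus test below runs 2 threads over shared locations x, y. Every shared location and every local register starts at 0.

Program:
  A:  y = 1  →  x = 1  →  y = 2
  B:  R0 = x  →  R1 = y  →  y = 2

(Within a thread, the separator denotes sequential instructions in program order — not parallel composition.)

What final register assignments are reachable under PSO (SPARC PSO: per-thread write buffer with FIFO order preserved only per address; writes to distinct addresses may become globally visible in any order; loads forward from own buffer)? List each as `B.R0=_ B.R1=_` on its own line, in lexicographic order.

outcome vector order: (B.R0,B.R1)
|PSO outcomes| = 6

B.R0=0 B.R1=0
B.R0=0 B.R1=1
B.R0=0 B.R1=2
B.R0=1 B.R1=0
B.R0=1 B.R1=1
B.R0=1 B.R1=2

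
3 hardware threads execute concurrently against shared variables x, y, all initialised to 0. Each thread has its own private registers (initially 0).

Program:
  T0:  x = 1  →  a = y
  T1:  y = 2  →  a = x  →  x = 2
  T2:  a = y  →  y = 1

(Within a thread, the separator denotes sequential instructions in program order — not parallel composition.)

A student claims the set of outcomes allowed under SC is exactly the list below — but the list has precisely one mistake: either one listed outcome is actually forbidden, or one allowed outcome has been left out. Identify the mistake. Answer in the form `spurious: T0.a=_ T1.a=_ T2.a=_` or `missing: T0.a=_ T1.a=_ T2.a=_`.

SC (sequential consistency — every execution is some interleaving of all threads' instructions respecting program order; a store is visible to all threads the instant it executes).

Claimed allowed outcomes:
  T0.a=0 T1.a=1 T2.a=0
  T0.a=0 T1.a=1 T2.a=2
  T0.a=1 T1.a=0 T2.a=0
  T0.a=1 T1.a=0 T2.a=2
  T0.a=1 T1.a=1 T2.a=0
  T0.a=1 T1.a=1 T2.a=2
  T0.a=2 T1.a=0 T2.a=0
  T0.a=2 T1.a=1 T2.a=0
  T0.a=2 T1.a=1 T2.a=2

missing: T0.a=2 T1.a=0 T2.a=2

outcome vector order: (T0.a,T1.a,T2.a)
under SC → (0,1,0) (0,1,2) (1,0,0) (1,0,2) (1,1,0) (1,1,2) (2,0,0) (2,0,2) (2,1,0) (2,1,2)
SC∖claimed = {(2,0,2)}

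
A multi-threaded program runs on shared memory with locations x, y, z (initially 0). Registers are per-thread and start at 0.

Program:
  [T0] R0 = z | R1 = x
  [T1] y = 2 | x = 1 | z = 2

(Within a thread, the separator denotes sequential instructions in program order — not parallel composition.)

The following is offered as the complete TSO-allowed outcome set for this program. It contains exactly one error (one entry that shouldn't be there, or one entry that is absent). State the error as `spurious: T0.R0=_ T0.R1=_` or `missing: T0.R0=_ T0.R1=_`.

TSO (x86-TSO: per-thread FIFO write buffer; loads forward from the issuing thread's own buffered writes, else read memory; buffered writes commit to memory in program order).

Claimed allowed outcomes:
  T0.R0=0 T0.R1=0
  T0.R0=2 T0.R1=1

missing: T0.R0=0 T0.R1=1

outcome vector order: (T0.R0,T0.R1)
under TSO → <0 0>, <0 1>, <2 1>
TSO∖claimed = {<0 1>}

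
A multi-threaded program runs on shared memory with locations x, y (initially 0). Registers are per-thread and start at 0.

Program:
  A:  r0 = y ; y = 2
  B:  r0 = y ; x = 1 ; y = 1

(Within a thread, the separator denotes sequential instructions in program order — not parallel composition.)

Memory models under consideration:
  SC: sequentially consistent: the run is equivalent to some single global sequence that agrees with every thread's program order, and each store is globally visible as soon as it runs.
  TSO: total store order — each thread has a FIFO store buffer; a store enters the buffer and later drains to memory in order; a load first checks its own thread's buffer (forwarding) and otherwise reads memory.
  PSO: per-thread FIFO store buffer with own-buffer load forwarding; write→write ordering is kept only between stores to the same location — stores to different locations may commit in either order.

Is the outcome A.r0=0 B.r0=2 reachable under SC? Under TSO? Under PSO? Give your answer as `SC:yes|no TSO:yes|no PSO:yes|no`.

SC:yes TSO:yes PSO:yes

outcome vector order: (A.r0,B.r0)
SC: 3 outcomes — {00 02 10}
TSO: 3 outcomes — {00 02 10}
PSO: 3 outcomes — {00 02 10}
target 02 ∈ {SC,TSO,PSO}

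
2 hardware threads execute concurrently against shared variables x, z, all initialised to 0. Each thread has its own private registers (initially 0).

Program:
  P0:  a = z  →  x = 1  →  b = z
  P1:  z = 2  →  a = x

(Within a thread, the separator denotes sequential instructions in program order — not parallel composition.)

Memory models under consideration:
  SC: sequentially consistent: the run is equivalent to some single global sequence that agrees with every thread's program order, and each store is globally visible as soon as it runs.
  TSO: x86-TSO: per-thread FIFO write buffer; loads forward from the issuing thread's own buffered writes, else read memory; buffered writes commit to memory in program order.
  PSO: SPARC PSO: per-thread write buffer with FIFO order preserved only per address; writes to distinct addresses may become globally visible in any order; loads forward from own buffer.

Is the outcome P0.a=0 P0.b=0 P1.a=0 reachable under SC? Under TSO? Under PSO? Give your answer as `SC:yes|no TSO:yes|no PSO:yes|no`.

outcome vector order: (P0.a,P0.b,P1.a)
SC (5): 001 020 021 220 221
TSO (6): 000 001 020 021 220 221
PSO (6): 000 001 020 021 220 221
target 000 ∈ {TSO,PSO}

SC:no TSO:yes PSO:yes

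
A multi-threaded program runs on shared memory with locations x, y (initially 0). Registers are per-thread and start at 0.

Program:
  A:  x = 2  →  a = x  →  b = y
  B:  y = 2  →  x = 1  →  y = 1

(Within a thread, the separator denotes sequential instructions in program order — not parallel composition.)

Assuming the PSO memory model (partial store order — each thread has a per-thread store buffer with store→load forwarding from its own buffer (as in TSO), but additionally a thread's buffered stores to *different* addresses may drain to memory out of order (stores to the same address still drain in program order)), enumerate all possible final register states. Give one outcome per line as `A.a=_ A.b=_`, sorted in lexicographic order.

A.a=1 A.b=0
A.a=1 A.b=1
A.a=1 A.b=2
A.a=2 A.b=0
A.a=2 A.b=1
A.a=2 A.b=2

outcome vector order: (A.a,A.b)
|PSO outcomes| = 6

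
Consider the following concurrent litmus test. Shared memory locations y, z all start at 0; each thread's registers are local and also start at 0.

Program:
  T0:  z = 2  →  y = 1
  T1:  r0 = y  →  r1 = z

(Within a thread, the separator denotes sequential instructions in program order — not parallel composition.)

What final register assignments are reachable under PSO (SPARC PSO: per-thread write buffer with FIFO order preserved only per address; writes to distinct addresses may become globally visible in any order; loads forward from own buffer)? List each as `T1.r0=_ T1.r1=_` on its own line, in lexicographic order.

outcome vector order: (T1.r0,T1.r1)
|PSO outcomes| = 4

T1.r0=0 T1.r1=0
T1.r0=0 T1.r1=2
T1.r0=1 T1.r1=0
T1.r0=1 T1.r1=2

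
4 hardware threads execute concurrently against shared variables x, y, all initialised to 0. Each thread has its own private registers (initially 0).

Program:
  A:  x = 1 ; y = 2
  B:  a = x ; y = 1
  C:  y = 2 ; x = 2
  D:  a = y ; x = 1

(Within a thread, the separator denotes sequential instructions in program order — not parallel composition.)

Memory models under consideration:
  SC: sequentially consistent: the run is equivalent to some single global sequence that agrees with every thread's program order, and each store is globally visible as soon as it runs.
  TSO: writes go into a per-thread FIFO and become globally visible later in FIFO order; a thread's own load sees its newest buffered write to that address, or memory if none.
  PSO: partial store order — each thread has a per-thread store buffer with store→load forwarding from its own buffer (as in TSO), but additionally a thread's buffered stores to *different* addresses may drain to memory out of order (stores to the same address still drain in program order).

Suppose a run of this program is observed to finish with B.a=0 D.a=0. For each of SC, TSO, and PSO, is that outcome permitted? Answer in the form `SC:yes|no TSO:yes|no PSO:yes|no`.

outcome vector order: (B.a,D.a)
under SC → (0,0); (0,1); (0,2); (1,0); (1,1); (1,2); (2,0); (2,1); (2,2)
under TSO → (0,0); (0,1); (0,2); (1,0); (1,1); (1,2); (2,0); (2,1); (2,2)
under PSO → (0,0); (0,1); (0,2); (1,0); (1,1); (1,2); (2,0); (2,1); (2,2)
target (0,0) ∈ {SC,TSO,PSO}

SC:yes TSO:yes PSO:yes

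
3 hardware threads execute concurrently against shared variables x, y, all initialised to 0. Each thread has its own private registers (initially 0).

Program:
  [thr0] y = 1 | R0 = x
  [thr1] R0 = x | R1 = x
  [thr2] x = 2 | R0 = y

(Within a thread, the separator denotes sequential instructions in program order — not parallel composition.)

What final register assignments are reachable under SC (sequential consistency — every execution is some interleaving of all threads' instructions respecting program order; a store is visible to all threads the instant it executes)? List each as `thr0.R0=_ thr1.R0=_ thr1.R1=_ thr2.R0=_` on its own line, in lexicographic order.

thr0.R0=0 thr1.R0=0 thr1.R1=0 thr2.R0=1
thr0.R0=0 thr1.R0=0 thr1.R1=2 thr2.R0=1
thr0.R0=0 thr1.R0=2 thr1.R1=2 thr2.R0=1
thr0.R0=2 thr1.R0=0 thr1.R1=0 thr2.R0=0
thr0.R0=2 thr1.R0=0 thr1.R1=0 thr2.R0=1
thr0.R0=2 thr1.R0=0 thr1.R1=2 thr2.R0=0
thr0.R0=2 thr1.R0=0 thr1.R1=2 thr2.R0=1
thr0.R0=2 thr1.R0=2 thr1.R1=2 thr2.R0=0
thr0.R0=2 thr1.R0=2 thr1.R1=2 thr2.R0=1

outcome vector order: (thr0.R0,thr1.R0,thr1.R1,thr2.R0)
|SC outcomes| = 9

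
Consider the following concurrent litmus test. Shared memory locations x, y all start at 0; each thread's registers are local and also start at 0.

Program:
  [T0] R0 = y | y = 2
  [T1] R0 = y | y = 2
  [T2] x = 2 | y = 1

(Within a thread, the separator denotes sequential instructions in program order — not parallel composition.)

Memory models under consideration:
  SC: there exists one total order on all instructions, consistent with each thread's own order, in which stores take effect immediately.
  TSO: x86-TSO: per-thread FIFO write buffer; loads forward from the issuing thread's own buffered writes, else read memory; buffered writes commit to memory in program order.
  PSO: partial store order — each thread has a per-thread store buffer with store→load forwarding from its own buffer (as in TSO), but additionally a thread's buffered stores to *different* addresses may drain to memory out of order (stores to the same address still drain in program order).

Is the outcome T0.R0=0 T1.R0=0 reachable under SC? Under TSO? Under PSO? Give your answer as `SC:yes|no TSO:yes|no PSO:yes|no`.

SC:yes TSO:yes PSO:yes

outcome vector order: (T0.R0,T1.R0)
[SC] allowed = {0/0 0/1 0/2 1/0 1/1 1/2 2/0 2/1}
[TSO] allowed = {0/0 0/1 0/2 1/0 1/1 1/2 2/0 2/1}
[PSO] allowed = {0/0 0/1 0/2 1/0 1/1 1/2 2/0 2/1}
target 0/0 ∈ {SC,TSO,PSO}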